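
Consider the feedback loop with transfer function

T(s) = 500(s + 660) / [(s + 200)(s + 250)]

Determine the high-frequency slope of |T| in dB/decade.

Each pole contributes −20 dB/decade at high frequency; each zero contributes +20 dB/decade.
Net: 1 zero(s) − 2 pole(s) → -20 dB/decade.

-20 dB/decade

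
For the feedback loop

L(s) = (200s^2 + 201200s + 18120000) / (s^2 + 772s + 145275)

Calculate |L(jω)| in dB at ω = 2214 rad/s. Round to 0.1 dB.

Substitute s = j2214:
Numerator: 200(j2214)^2 + 201200(j2214) + 18120000 = -962239200 + j445456800
Denominator: (j2214)^2 + 772(j2214) + 145275 = -4756521 + j1709208
|N| = √(962239200² + 445456800²) ≈ 1.0603e+09, ∠N ≈ 155.16°
|D| = √(4756521² + 1709208²) ≈ 5.0543e+06, ∠D ≈ 160.23°
|L| = 1.0603e+09 / 5.0543e+06 ≈ 209.78
Gain = 20 log₁₀(209.78) ≈ 46.44 dB

46.4 dB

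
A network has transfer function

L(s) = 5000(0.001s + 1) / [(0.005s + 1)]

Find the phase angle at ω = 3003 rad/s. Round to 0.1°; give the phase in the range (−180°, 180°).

At ω = 3003 rad/s:
zero (1 + j3003·0.001) = 1 + j3.003 → |·| ≈ 3.1651, ∠ ≈ 71.58°
pole (1 + j3003·0.005) = 1 + j15.015 → |·| ≈ 15.048, ∠ ≈ 86.19°
∠L = (71.58°) − (86.19°) = -14.61°

-14.6°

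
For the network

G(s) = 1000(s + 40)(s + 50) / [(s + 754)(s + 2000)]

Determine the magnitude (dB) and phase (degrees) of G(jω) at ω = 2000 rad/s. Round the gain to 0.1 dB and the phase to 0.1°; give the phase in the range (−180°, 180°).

At s = jω = j2000:
zero (s+40): 40 + j2000 → |·| = √(40²+2000²) = √4001600 ≈ 2000.4, ∠ = arctan(2000/40) ≈ 88.85°
zero (s+50): 50 + j2000 → |·| = √(50²+2000²) = √4002500 ≈ 2000.6, ∠ = arctan(2000/50) ≈ 88.57°
pole (s+754): 754 + j2000 → |·| = √(754²+2000²) = √4568516 ≈ 2137.4, ∠ = arctan(2000/754) ≈ 69.34°
pole (s+2000): 2000 + j2000 → |·| = √(2000²+2000²) = √8000000 ≈ 2828.4, ∠ = arctan(2000/2000) ≈ 45.00°
|G| = 1000 · 4.002e+06 / 6.0454e+06 ≈ 661.99
Gain = 20 log₁₀(661.99) ≈ 56.42 dB
∠G = 177.42° − 114.34° = 63.08°

56.4 dB, 63.1°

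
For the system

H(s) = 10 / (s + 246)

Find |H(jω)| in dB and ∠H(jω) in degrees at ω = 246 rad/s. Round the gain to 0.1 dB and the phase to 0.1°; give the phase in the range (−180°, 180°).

At s = jω = j246:
pole (s+246): 246 + j246 → |·| = √(246²+246²) = √121032 ≈ 347.9, ∠ = arctan(246/246) ≈ 45.00°
|H| = 10 / 347.9 ≈ 0.028744
Gain = 20 log₁₀(0.028744) ≈ -30.83 dB
∠H = 0.00° − 45.00° = -45.00°

-30.8 dB, -45.0°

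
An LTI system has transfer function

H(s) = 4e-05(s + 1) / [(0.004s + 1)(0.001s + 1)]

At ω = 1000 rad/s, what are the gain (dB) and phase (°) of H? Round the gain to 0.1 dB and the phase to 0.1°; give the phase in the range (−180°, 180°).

At ω = 1000 rad/s:
zero (1 + j1000·1) = 1 + j1000 → |·| ≈ 1000, ∠ ≈ 89.94°
pole (1 + j1000·0.004) = 1 + j4 → |·| ≈ 4.1231, ∠ ≈ 75.96°
pole (1 + j1000·0.001) = 1 + j1 → |·| ≈ 1.4142, ∠ ≈ 45.00°
|H| = 4e-05 · 1000 / (4.1231 · 1.4142) ≈ 0.00686
Gain = 20 log₁₀(0.00686) ≈ -43.27 dB
∠H = (89.94°) − (75.96° + 45.00°) = -31.02°

-43.3 dB, -31.0°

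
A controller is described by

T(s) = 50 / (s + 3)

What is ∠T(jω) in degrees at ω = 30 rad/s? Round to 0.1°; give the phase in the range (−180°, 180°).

-84.3°

At s = jω = j30:
pole (s+3): 3 + j30 → |·| = √(3²+30²) = √909 ≈ 30.15, ∠ = arctan(30/3) ≈ 84.29°
∠T = 0.00° − 84.29° = -84.29°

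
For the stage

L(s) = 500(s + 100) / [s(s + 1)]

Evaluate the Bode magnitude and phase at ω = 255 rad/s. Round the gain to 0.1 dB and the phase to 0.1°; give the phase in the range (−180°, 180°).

6.5 dB, -111.2°

At s = jω = j255:
zero (s+100): 100 + j255 → |·| = √(100²+255²) = √75025 ≈ 273.91, ∠ = arctan(255/100) ≈ 68.59°
pole (s+1): 1 + j255 → |·| = √(1²+255²) = √65026 ≈ 255, ∠ = arctan(255/1) ≈ 89.78°
pole at origin: |s| = 255, ∠ = 90.00° (in denominator)
|L| = 500 · 273.91 / 65025 ≈ 2.1062
Gain = 20 log₁₀(2.1062) ≈ 6.47 dB
∠L = 68.59° − 179.78° = -111.19°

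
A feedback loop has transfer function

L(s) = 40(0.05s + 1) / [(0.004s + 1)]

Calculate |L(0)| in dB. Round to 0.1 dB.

32.0 dB

L(0) = 40 · 1 / 1 = 40
20 log₁₀(40) ≈ 32.04 dB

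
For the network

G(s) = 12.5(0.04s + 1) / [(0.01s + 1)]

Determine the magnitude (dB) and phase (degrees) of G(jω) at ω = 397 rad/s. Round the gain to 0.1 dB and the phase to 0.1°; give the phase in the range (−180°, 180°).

At ω = 397 rad/s:
zero (1 + j397·0.04) = 1 + j15.88 → |·| ≈ 15.911, ∠ ≈ 86.40°
pole (1 + j397·0.01) = 1 + j3.97 → |·| ≈ 4.094, ∠ ≈ 75.86°
|G| = 12.5 · 15.911 / (4.094) ≈ 48.58
Gain = 20 log₁₀(48.58) ≈ 33.73 dB
∠G = (86.40°) − (75.86°) = 10.54°

33.7 dB, 10.5°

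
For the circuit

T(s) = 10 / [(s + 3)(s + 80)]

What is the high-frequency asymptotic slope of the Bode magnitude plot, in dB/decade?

-40 dB/decade

Each pole contributes −20 dB/decade at high frequency; each zero contributes +20 dB/decade.
Net: 0 zero(s) − 2 pole(s) → -40 dB/decade.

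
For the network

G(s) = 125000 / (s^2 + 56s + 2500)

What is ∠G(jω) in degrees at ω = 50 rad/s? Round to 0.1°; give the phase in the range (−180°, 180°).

-90.0°

At s = jω = j50:
quadratic: (j50)² + 56·j50 + 2500 = 0 + j2800 → |·| ≈ 2800, ∠ ≈ 90.00°
∠G = 0.00° − 90.00° = -90.00°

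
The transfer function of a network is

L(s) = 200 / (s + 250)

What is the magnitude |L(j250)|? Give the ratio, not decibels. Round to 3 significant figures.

Substitute s = j250:
Numerator: 200 = 200 + j0
Denominator: (j250) + 250 = 250 + j250
|N| = √(200² + 0²) ≈ 200, ∠N ≈ 0.00°
|D| = √(250² + 250²) ≈ 353.55, ∠D ≈ 45.00°
|L| = 200 / 353.55 ≈ 0.56569

0.566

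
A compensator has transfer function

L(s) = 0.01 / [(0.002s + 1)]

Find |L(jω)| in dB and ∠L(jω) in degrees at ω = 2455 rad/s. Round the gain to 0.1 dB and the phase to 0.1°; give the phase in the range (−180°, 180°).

-54.0 dB, -78.5°

At ω = 2455 rad/s:
pole (1 + j2455·0.002) = 1 + j4.91 → |·| ≈ 5.0108, ∠ ≈ 78.49°
|L| = 0.01 · 1 / (5.0108) ≈ 0.0019957
Gain = 20 log₁₀(0.0019957) ≈ -54.00 dB
∠L = (0°) − (78.49°) = -78.49°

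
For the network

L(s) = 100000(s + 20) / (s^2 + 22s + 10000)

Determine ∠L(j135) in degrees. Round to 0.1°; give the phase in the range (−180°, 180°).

-78.6°

At s = jω = j135:
zero (s+20): 20 + j135 → |·| = √(20²+135²) = √18625 ≈ 136.47, ∠ = arctan(135/20) ≈ 81.57°
quadratic: (j135)² + 22·j135 + 10000 = -8225 + j2970 → |·| ≈ 8744.8, ∠ ≈ 160.15°
∠L = 81.57° − 160.15° = -78.58°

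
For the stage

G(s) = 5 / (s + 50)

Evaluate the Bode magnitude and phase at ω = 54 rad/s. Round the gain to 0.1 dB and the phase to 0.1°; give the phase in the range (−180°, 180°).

-23.4 dB, -47.2°

At s = jω = j54:
pole (s+50): 50 + j54 → |·| = √(50²+54²) = √5416 ≈ 73.593, ∠ = arctan(54/50) ≈ 47.20°
|G| = 5 / 73.593 ≈ 0.067941
Gain = 20 log₁₀(0.067941) ≈ -23.36 dB
∠G = 0.00° − 47.20° = -47.20°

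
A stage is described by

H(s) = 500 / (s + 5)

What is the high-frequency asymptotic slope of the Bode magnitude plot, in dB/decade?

-20 dB/decade

Each pole contributes −20 dB/decade at high frequency; each zero contributes +20 dB/decade.
Net: 0 zero(s) − 1 pole(s) → -20 dB/decade.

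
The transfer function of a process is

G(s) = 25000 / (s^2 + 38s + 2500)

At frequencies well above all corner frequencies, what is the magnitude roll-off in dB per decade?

Each pole contributes −20 dB/decade at high frequency; each zero contributes +20 dB/decade.
Net: 0 zero(s) − 2 pole(s) → -40 dB/decade.

-40 dB/decade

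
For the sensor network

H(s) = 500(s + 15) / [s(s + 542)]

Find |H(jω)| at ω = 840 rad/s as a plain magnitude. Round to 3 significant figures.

At s = jω = j840:
zero (s+15): 15 + j840 → |·| = √(15²+840²) = √705825 ≈ 840.13, ∠ = arctan(840/15) ≈ 88.98°
pole (s+542): 542 + j840 → |·| = √(542²+840²) = √999364 ≈ 999.68, ∠ = arctan(840/542) ≈ 57.17°
pole at origin: |s| = 840, ∠ = 90.00° (in denominator)
|H| = 500 · 840.13 / 8.3973e+05 ≈ 0.50024

0.500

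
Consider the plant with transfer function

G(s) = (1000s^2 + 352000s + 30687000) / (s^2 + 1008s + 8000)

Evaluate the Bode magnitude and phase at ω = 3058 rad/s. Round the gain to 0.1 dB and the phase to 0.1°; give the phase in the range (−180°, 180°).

59.6 dB, 11.7°

Substitute s = j3058:
Numerator: 1000(j3058)^2 + 352000(j3058) + 30687000 = -9320677000 + j1076416000
Denominator: (j3058)^2 + 1008(j3058) + 8000 = -9343364 + j3082464
|N| = √(9320677000² + 1076416000²) ≈ 9.3826e+09, ∠N ≈ 173.41°
|D| = √(9343364² + 3082464²) ≈ 9.8387e+06, ∠D ≈ 161.74°
|G| = 9.3826e+09 / 9.8387e+06 ≈ 953.64
Gain = 20 log₁₀(953.64) ≈ 59.59 dB
∠G = 173.41° − 161.74° = 11.67°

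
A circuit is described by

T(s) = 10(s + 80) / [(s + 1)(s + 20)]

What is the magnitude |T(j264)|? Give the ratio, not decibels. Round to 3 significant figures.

At s = jω = j264:
zero (s+80): 80 + j264 → |·| = √(80²+264²) = √76096 ≈ 275.86, ∠ = arctan(264/80) ≈ 73.14°
pole (s+1): 1 + j264 → |·| = √(1²+264²) = √69697 ≈ 264, ∠ = arctan(264/1) ≈ 89.78°
pole (s+20): 20 + j264 → |·| = √(20²+264²) = √70096 ≈ 264.76, ∠ = arctan(264/20) ≈ 85.67°
|T| = 10 · 275.86 / 69897 ≈ 0.039467

0.0395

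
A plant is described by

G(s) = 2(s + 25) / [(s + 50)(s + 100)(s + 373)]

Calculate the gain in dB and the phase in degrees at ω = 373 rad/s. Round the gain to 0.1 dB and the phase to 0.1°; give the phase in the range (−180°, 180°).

-100.2 dB, -116.2°

At s = jω = j373:
zero (s+25): 25 + j373 → |·| = √(25²+373²) = √139754 ≈ 373.84, ∠ = arctan(373/25) ≈ 86.17°
pole (s+50): 50 + j373 → |·| = √(50²+373²) = √141629 ≈ 376.34, ∠ = arctan(373/50) ≈ 82.37°
pole (s+100): 100 + j373 → |·| = √(100²+373²) = √149129 ≈ 386.17, ∠ = arctan(373/100) ≈ 74.99°
pole (s+373): 373 + j373 → |·| = √(373²+373²) = √278258 ≈ 527.5, ∠ = arctan(373/373) ≈ 45.00°
|G| = 2 · 373.84 / 7.6662e+07 ≈ 9.7529e-06
Gain = 20 log₁₀(9.7529e-06) ≈ -100.22 dB
∠G = 86.17° − 202.36° = -116.19°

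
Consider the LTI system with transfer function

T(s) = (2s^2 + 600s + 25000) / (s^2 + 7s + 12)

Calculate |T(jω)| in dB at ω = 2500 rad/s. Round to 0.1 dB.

Substitute s = j2500:
Numerator: 2(j2500)^2 + 600(j2500) + 25000 = -12475000 + j1500000
Denominator: (j2500)^2 + 7(j2500) + 12 = -6249988 + j17500
|N| = √(12475000² + 1500000²) ≈ 1.2565e+07, ∠N ≈ 173.14°
|D| = √(6249988² + 17500²) ≈ 6.25e+06, ∠D ≈ 179.84°
|T| = 1.2565e+07 / 6.25e+06 ≈ 2.0104
Gain = 20 log₁₀(2.0104) ≈ 6.07 dB

6.1 dB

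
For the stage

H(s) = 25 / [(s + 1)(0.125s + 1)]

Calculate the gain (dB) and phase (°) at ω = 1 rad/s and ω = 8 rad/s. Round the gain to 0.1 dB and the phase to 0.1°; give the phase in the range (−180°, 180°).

At ω = 1 rad/s:
pole (1 + j1·1) = 1 + j1 → |·| ≈ 1.4142, ∠ ≈ 45.00°
pole (1 + j1·0.125) = 1 + j0.125 → |·| ≈ 1.0078, ∠ ≈ 7.13°
|H| = 25 · 1 / (1.4142 · 1.0078) ≈ 17.541
Gain = 20 log₁₀(17.541) ≈ 24.88 dB
∠H = (0°) − (45.00° + 7.13°) = -52.13°

At ω = 8 rad/s:
pole (1 + j8·1) = 1 + j8 → |·| ≈ 8.0623, ∠ ≈ 82.87°
pole (1 + j8·0.125) = 1 + j1 → |·| ≈ 1.4142, ∠ ≈ 45.00°
|H| = 25 · 1 / (8.0623 · 1.4142) ≈ 2.1927
Gain = 20 log₁₀(2.1927) ≈ 6.82 dB
∠H = (0°) − (82.87° + 45.00°) = -127.87°

ω = 1: 24.9 dB, -52.1°; ω = 8: 6.8 dB, -127.9°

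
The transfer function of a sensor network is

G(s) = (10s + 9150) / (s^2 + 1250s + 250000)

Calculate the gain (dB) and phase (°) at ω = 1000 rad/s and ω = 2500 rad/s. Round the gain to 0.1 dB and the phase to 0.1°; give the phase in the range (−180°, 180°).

Substitute s = j1000:
Numerator: 10(j1000) + 9150 = 9150 + j10000
Denominator: (j1000)^2 + 1250(j1000) + 250000 = -750000 + j1250000
|N| = √(9150² + 10000²) ≈ 13554, ∠N ≈ 47.54°
|D| = √(750000² + 1250000²) ≈ 1.4577e+06, ∠D ≈ 120.96°
|G| = 13554 / 1.4577e+06 ≈ 0.0092982
Gain = 20 log₁₀(0.0092982) ≈ -40.63 dB
∠G = 47.54° − 120.96° = -73.42°

Substitute s = j2500:
Numerator: 10(j2500) + 9150 = 9150 + j25000
Denominator: (j2500)^2 + 1250(j2500) + 250000 = -6000000 + j3125000
|N| = √(9150² + 25000²) ≈ 26622, ∠N ≈ 69.90°
|D| = √(6000000² + 3125000²) ≈ 6.765e+06, ∠D ≈ 152.49°
|G| = 26622 / 6.765e+06 ≈ 0.0039353
Gain = 20 log₁₀(0.0039353) ≈ -48.10 dB
∠G = 69.90° − 152.49° = -82.59°

ω = 1000: -40.6 dB, -73.4°; ω = 2500: -48.1 dB, -82.6°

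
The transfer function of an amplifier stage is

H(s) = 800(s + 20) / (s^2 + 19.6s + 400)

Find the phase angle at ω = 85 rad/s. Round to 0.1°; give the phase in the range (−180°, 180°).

-89.5°

At s = jω = j85:
zero (s+20): 20 + j85 → |·| = √(20²+85²) = √7625 ≈ 87.321, ∠ = arctan(85/20) ≈ 76.76°
quadratic: (j85)² + 19.6·j85 + 400 = -6825 + j1666 → |·| ≈ 7025.4, ∠ ≈ 166.28°
∠H = 76.76° − 166.28° = -89.52°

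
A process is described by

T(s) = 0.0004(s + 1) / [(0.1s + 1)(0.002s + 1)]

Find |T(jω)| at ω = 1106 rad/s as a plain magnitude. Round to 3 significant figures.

At ω = 1106 rad/s:
zero (1 + j1106·1) = 1 + j1106 → |·| ≈ 1106, ∠ ≈ 89.95°
pole (1 + j1106·0.1) = 1 + j110.6 → |·| ≈ 110.6, ∠ ≈ 89.48°
pole (1 + j1106·0.002) = 1 + j2.212 → |·| ≈ 2.4275, ∠ ≈ 65.67°
|T| = 0.0004 · 1106 / (110.6 · 2.4275) ≈ 0.0016478

0.00165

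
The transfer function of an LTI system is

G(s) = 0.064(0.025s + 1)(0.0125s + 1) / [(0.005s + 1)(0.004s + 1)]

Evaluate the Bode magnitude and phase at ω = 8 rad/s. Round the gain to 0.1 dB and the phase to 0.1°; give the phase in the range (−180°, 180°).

At ω = 8 rad/s:
zero (1 + j8·0.025) = 1 + j0.2 → |·| ≈ 1.0198, ∠ ≈ 11.31°
zero (1 + j8·0.0125) = 1 + j0.1 → |·| ≈ 1.005, ∠ ≈ 5.71°
pole (1 + j8·0.005) = 1 + j0.04 → |·| ≈ 1.0008, ∠ ≈ 2.29°
pole (1 + j8·0.004) = 1 + j0.032 → |·| ≈ 1.0005, ∠ ≈ 1.83°
|G| = 0.064 · 1.0198 · 1.005 / (1.0008 · 1.0005) ≈ 0.065508
Gain = 20 log₁₀(0.065508) ≈ -23.67 dB
∠G = (11.31° + 5.71°) − (2.29° + 1.83°) = 12.90°

-23.7 dB, 12.9°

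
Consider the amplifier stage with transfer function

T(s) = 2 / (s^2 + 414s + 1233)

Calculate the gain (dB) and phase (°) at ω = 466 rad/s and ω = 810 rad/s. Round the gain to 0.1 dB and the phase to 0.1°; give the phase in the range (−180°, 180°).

Substitute s = j466:
Numerator: 2 = 2 + j0
Denominator: (j466)^2 + 414(j466) + 1233 = -215923 + j192924
|N| = √(2² + 0²) ≈ 2, ∠N ≈ 0.00°
|D| = √(215923² + 192924²) ≈ 2.8956e+05, ∠D ≈ 138.22°
|T| = 2 / 2.8956e+05 ≈ 6.907e-06
Gain = 20 log₁₀(6.907e-06) ≈ -103.21 dB
∠T = 0.00° − 138.22° = -138.22°

Substitute s = j810:
Numerator: 2 = 2 + j0
Denominator: (j810)^2 + 414(j810) + 1233 = -654867 + j335340
|N| = √(2² + 0²) ≈ 2, ∠N ≈ 0.00°
|D| = √(654867² + 335340²) ≈ 7.3573e+05, ∠D ≈ 152.88°
|T| = 2 / 7.3573e+05 ≈ 2.7184e-06
Gain = 20 log₁₀(2.7184e-06) ≈ -111.31 dB
∠T = 0.00° − 152.88° = -152.88°

ω = 466: -103.2 dB, -138.2°; ω = 810: -111.3 dB, -152.9°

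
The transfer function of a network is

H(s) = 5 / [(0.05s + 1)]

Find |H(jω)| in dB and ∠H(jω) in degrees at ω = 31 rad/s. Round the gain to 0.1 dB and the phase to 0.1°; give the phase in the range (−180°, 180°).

8.7 dB, -57.2°

At ω = 31 rad/s:
pole (1 + j31·0.05) = 1 + j1.55 → |·| ≈ 1.8446, ∠ ≈ 57.17°
|H| = 5 · 1 / (1.8446) ≈ 2.7106
Gain = 20 log₁₀(2.7106) ≈ 8.66 dB
∠H = (0°) − (57.17°) = -57.17°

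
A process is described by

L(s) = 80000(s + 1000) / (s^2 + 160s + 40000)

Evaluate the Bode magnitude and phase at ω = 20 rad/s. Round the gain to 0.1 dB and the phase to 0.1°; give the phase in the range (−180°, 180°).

66.1 dB, -3.5°

At s = jω = j20:
zero (s+1000): 1000 + j20 → |·| = √(1000²+20²) = √1000400 ≈ 1000.2, ∠ = arctan(20/1000) ≈ 1.15°
quadratic: (j20)² + 160·j20 + 40000 = 39600 + j3200 → |·| ≈ 39729, ∠ ≈ 4.62°
|L| = 80000 · 1000.2 / 39729 ≈ 2014
Gain = 20 log₁₀(2014) ≈ 66.08 dB
∠L = 1.15° − 4.62° = -3.47°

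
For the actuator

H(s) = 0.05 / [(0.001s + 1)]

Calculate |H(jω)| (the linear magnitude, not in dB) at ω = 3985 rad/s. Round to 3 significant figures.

0.0122

At ω = 3985 rad/s:
pole (1 + j3985·0.001) = 1 + j3.985 → |·| ≈ 4.1086, ∠ ≈ 75.91°
|H| = 0.05 · 1 / (4.1086) ≈ 0.01217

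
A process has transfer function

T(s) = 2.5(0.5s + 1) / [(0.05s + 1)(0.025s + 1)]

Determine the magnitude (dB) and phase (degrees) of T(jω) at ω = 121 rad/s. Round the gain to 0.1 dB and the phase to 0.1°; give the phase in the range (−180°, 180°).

17.8 dB, -63.3°

At ω = 121 rad/s:
zero (1 + j121·0.5) = 1 + j60.5 → |·| ≈ 60.508, ∠ ≈ 89.05°
pole (1 + j121·0.05) = 1 + j6.05 → |·| ≈ 6.1321, ∠ ≈ 80.61°
pole (1 + j121·0.025) = 1 + j3.025 → |·| ≈ 3.186, ∠ ≈ 71.71°
|T| = 2.5 · 60.508 / (6.1321 · 3.186) ≈ 7.7428
Gain = 20 log₁₀(7.7428) ≈ 17.78 dB
∠T = (89.05°) − (80.61° + 71.71°) = -63.27°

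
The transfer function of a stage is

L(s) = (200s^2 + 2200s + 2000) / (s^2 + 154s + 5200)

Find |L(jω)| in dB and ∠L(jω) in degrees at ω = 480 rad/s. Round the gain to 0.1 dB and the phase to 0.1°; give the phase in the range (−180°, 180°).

45.8 dB, 16.9°

Substitute s = j480:
Numerator: 200(j480)^2 + 2200(j480) + 2000 = -46078000 + j1056000
Denominator: (j480)^2 + 154(j480) + 5200 = -225200 + j73920
|N| = √(46078000² + 1056000²) ≈ 4.609e+07, ∠N ≈ 178.69°
|D| = √(225200² + 73920²) ≈ 2.3702e+05, ∠D ≈ 161.83°
|L| = 4.609e+07 / 2.3702e+05 ≈ 194.46
Gain = 20 log₁₀(194.46) ≈ 45.78 dB
∠L = 178.69° − 161.83° = 16.86°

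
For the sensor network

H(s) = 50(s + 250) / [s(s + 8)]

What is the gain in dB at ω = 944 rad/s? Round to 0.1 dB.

-25.2 dB

At s = jω = j944:
zero (s+250): 250 + j944 → |·| = √(250²+944²) = √953636 ≈ 976.54, ∠ = arctan(944/250) ≈ 75.17°
pole (s+8): 8 + j944 → |·| = √(8²+944²) = √891200 ≈ 944.03, ∠ = arctan(944/8) ≈ 89.51°
pole at origin: |s| = 944, ∠ = 90.00° (in denominator)
|H| = 50 · 976.54 / 8.9116e+05 ≈ 0.05479
Gain = 20 log₁₀(0.05479) ≈ -25.23 dB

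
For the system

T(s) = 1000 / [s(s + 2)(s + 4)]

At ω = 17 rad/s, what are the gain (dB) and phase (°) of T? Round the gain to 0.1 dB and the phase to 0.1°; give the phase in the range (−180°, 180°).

At s = jω = j17:
pole (s+2): 2 + j17 → |·| = √(2²+17²) = √293 ≈ 17.117, ∠ = arctan(17/2) ≈ 83.29°
pole (s+4): 4 + j17 → |·| = √(4²+17²) = √305 ≈ 17.464, ∠ = arctan(17/4) ≈ 76.76°
pole at origin: |s| = 17, ∠ = 90.00° (in denominator)
|T| = 1000 / 5081.8 ≈ 0.19678
Gain = 20 log₁₀(0.19678) ≈ -14.12 dB
∠T = 0.00° − 250.05° = -250.05° ≡ 109.95° (principal value)

-14.1 dB, 110.0°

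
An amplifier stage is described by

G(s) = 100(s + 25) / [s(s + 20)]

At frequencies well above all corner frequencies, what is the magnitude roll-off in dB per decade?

Each pole contributes −20 dB/decade at high frequency; each zero contributes +20 dB/decade.
Net: 1 zero(s) − 2 pole(s) → -20 dB/decade.

-20 dB/decade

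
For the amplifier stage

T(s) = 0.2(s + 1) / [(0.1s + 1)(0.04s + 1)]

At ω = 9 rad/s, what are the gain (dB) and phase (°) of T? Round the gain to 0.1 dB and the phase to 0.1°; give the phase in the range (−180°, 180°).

2.1 dB, 21.9°

At ω = 9 rad/s:
zero (1 + j9·1) = 1 + j9 → |·| ≈ 9.0554, ∠ ≈ 83.66°
pole (1 + j9·0.1) = 1 + j0.9 → |·| ≈ 1.3454, ∠ ≈ 41.99°
pole (1 + j9·0.04) = 1 + j0.36 → |·| ≈ 1.0628, ∠ ≈ 19.80°
|T| = 0.2 · 9.0554 / (1.3454 · 1.0628) ≈ 1.2666
Gain = 20 log₁₀(1.2666) ≈ 2.05 dB
∠T = (83.66°) − (41.99° + 19.80°) = 21.87°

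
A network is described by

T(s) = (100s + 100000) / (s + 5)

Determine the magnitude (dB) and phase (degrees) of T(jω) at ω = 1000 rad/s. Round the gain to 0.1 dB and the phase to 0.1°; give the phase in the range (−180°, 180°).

Substitute s = j1000:
Numerator: 100(j1000) + 100000 = 100000 + j100000
Denominator: (j1000) + 5 = 5 + j1000
|N| = √(100000² + 100000²) ≈ 1.4142e+05, ∠N ≈ 45.00°
|D| = √(5² + 1000²) ≈ 1000, ∠D ≈ 89.71°
|T| = 1.4142e+05 / 1000 ≈ 141.42
Gain = 20 log₁₀(141.42) ≈ 43.01 dB
∠T = 45.00° − 89.71° = -44.71°

43.0 dB, -44.7°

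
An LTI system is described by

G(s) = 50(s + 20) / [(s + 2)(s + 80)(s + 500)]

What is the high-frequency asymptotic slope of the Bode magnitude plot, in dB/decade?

Each pole contributes −20 dB/decade at high frequency; each zero contributes +20 dB/decade.
Net: 1 zero(s) − 3 pole(s) → -40 dB/decade.

-40 dB/decade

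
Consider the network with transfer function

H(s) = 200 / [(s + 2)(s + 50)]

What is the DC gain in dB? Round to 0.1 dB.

H(0) = 200 / (2·50) = 2
20 log₁₀(2) ≈ 6.02 dB

6.0 dB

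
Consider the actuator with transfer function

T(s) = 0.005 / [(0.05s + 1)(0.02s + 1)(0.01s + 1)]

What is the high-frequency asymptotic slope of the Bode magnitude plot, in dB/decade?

Each pole contributes −20 dB/decade at high frequency; each zero contributes +20 dB/decade.
Net: 0 zero(s) − 3 pole(s) → -60 dB/decade.

-60 dB/decade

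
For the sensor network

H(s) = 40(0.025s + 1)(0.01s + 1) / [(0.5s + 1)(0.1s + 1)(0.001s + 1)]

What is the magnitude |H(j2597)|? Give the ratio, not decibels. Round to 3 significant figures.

0.0719

At ω = 2597 rad/s:
zero (1 + j2597·0.025) = 1 + j64.925 → |·| ≈ 64.933, ∠ ≈ 89.12°
zero (1 + j2597·0.01) = 1 + j25.97 → |·| ≈ 25.989, ∠ ≈ 87.79°
pole (1 + j2597·0.5) = 1 + j1298.5 → |·| ≈ 1298.5, ∠ ≈ 89.96°
pole (1 + j2597·0.1) = 1 + j259.7 → |·| ≈ 259.7, ∠ ≈ 89.78°
pole (1 + j2597·0.001) = 1 + j2.597 → |·| ≈ 2.7829, ∠ ≈ 68.94°
|H| = 40 · 64.933 · 25.989 / (1298.5 · 259.7 · 2.7829) ≈ 0.071929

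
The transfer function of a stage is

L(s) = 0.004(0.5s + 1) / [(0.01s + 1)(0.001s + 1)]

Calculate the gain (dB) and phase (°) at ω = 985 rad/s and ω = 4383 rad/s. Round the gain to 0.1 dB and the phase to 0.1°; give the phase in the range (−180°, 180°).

At ω = 985 rad/s:
zero (1 + j985·0.5) = 1 + j492.5 → |·| ≈ 492.5, ∠ ≈ 89.88°
pole (1 + j985·0.01) = 1 + j9.85 → |·| ≈ 9.9006, ∠ ≈ 84.20°
pole (1 + j985·0.001) = 1 + j0.985 → |·| ≈ 1.4036, ∠ ≈ 44.57°
|L| = 0.004 · 492.5 / (9.9006 · 1.4036) ≈ 0.14176
Gain = 20 log₁₀(0.14176) ≈ -16.97 dB
∠L = (89.88°) − (84.20° + 44.57°) = -38.89°

At ω = 4383 rad/s:
zero (1 + j4383·0.5) = 1 + j2191.5 → |·| ≈ 2191.5, ∠ ≈ 89.97°
pole (1 + j4383·0.01) = 1 + j43.83 → |·| ≈ 43.841, ∠ ≈ 88.69°
pole (1 + j4383·0.001) = 1 + j4.383 → |·| ≈ 4.4956, ∠ ≈ 77.15°
|L| = 0.004 · 2191.5 / (43.841 · 4.4956) ≈ 0.044477
Gain = 20 log₁₀(0.044477) ≈ -27.04 dB
∠L = (89.97°) − (88.69° + 77.15°) = -75.87°

ω = 985: -17.0 dB, -38.9°; ω = 4383: -27.0 dB, -75.9°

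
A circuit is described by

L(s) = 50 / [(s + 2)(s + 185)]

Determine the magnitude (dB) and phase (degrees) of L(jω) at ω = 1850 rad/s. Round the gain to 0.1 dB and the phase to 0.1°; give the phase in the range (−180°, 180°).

-96.8 dB, -174.2°

At s = jω = j1850:
pole (s+2): 2 + j1850 → |·| = √(2²+1850²) = √3422504 ≈ 1850, ∠ = arctan(1850/2) ≈ 89.94°
pole (s+185): 185 + j1850 → |·| = √(185²+1850²) = √3456725 ≈ 1859.2, ∠ = arctan(1850/185) ≈ 84.29°
|L| = 50 / 3.4395e+06 ≈ 1.4537e-05
Gain = 20 log₁₀(1.4537e-05) ≈ -96.75 dB
∠L = 0.00° − 174.23° = -174.23°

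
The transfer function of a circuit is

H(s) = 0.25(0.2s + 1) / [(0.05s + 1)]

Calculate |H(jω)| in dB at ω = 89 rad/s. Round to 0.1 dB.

-0.2 dB

At ω = 89 rad/s:
zero (1 + j89·0.2) = 1 + j17.8 → |·| ≈ 17.828, ∠ ≈ 86.78°
pole (1 + j89·0.05) = 1 + j4.45 → |·| ≈ 4.561, ∠ ≈ 77.33°
|H| = 0.25 · 17.828 / (4.561) ≈ 0.9772
Gain = 20 log₁₀(0.9772) ≈ -0.20 dB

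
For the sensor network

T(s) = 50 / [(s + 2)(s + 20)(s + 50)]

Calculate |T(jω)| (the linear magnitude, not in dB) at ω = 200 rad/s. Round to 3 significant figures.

6.03e-06

At s = jω = j200:
pole (s+2): 2 + j200 → |·| = √(2²+200²) = √40004 ≈ 200.01, ∠ = arctan(200/2) ≈ 89.43°
pole (s+20): 20 + j200 → |·| = √(20²+200²) = √40400 ≈ 201, ∠ = arctan(200/20) ≈ 84.29°
pole (s+50): 50 + j200 → |·| = √(50²+200²) = √42500 ≈ 206.16, ∠ = arctan(200/50) ≈ 75.96°
|T| = 50 / 8.288e+06 ≈ 6.0328e-06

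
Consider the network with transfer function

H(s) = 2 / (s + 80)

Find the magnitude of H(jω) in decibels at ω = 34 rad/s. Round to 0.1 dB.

Substitute s = j34:
Numerator: 2 = 2 + j0
Denominator: (j34) + 80 = 80 + j34
|N| = √(2² + 0²) ≈ 2, ∠N ≈ 0.00°
|D| = √(80² + 34²) ≈ 86.925, ∠D ≈ 23.03°
|H| = 2 / 86.925 ≈ 0.023008
Gain = 20 log₁₀(0.023008) ≈ -32.76 dB

-32.8 dB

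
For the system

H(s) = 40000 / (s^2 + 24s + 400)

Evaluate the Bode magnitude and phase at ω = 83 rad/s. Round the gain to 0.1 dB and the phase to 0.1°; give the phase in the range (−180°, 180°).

15.4 dB, -162.9°

At s = jω = j83:
quadratic: (j83)² + 24·j83 + 400 = -6489 + j1992 → |·| ≈ 6787.9, ∠ ≈ 162.93°
|H| = 40000 / 6787.9 ≈ 5.8928
Gain = 20 log₁₀(5.8928) ≈ 15.41 dB
∠H = 0.00° − 162.93° = -162.93°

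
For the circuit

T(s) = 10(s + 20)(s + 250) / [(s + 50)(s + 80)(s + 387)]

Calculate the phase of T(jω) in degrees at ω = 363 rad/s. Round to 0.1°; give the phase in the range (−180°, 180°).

-60.6°

At s = jω = j363:
zero (s+20): 20 + j363 → |·| = √(20²+363²) = √132169 ≈ 363.55, ∠ = arctan(363/20) ≈ 86.85°
zero (s+250): 250 + j363 → |·| = √(250²+363²) = √194269 ≈ 440.76, ∠ = arctan(363/250) ≈ 55.44°
pole (s+50): 50 + j363 → |·| = √(50²+363²) = √134269 ≈ 366.43, ∠ = arctan(363/50) ≈ 82.16°
pole (s+80): 80 + j363 → |·| = √(80²+363²) = √138169 ≈ 371.71, ∠ = arctan(363/80) ≈ 77.57°
pole (s+387): 387 + j363 → |·| = √(387²+363²) = √281538 ≈ 530.6, ∠ = arctan(363/387) ≈ 43.17°
∠T = 142.29° − 202.90° = -60.61°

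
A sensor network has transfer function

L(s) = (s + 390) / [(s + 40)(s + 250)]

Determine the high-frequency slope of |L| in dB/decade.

Each pole contributes −20 dB/decade at high frequency; each zero contributes +20 dB/decade.
Net: 1 zero(s) − 2 pole(s) → -20 dB/decade.

-20 dB/decade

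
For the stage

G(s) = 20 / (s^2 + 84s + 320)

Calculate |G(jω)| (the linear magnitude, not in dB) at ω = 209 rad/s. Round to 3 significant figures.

0.000428

Substitute s = j209:
Numerator: 20 = 20 + j0
Denominator: (j209)^2 + 84(j209) + 320 = -43361 + j17556
|N| = √(20² + 0²) ≈ 20, ∠N ≈ 0.00°
|D| = √(43361² + 17556²) ≈ 46780, ∠D ≈ 157.96°
|G| = 20 / 46780 ≈ 0.00042753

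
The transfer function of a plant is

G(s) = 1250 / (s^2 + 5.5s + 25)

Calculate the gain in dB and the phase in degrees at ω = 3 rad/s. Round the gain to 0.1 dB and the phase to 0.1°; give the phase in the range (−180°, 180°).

34.7 dB, -45.9°

At s = jω = j3:
quadratic: (j3)² + 5.5·j3 + 25 = 16 + j16.5 → |·| ≈ 22.984, ∠ ≈ 45.88°
|G| = 1250 / 22.984 ≈ 54.386
Gain = 20 log₁₀(54.386) ≈ 34.71 dB
∠G = 0.00° − 45.88° = -45.88°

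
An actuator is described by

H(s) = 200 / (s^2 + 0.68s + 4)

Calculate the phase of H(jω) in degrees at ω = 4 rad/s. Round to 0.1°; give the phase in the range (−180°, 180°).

At s = jω = j4:
quadratic: (j4)² + 0.68·j4 + 4 = -12 + j2.72 → |·| ≈ 12.304, ∠ ≈ 167.23°
∠H = 0.00° − 167.23° = -167.23°

-167.2°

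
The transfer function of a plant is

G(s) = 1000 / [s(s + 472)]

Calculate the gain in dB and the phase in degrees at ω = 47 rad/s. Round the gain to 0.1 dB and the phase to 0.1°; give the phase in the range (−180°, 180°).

-27.0 dB, -95.7°

At s = jω = j47:
pole (s+472): 472 + j47 → |·| = √(472²+47²) = √224993 ≈ 474.33, ∠ = arctan(47/472) ≈ 5.69°
pole at origin: |s| = 47, ∠ = 90.00° (in denominator)
|G| = 1000 / 22294 ≈ 0.044855
Gain = 20 log₁₀(0.044855) ≈ -26.96 dB
∠G = 0.00° − 95.69° = -95.69°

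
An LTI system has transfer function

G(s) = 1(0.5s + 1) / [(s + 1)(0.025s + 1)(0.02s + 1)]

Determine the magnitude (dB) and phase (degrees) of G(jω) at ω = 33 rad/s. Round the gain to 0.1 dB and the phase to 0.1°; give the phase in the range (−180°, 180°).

At ω = 33 rad/s:
zero (1 + j33·0.5) = 1 + j16.5 → |·| ≈ 16.53, ∠ ≈ 86.53°
pole (1 + j33·1) = 1 + j33 → |·| ≈ 33.015, ∠ ≈ 88.26°
pole (1 + j33·0.025) = 1 + j0.825 → |·| ≈ 1.2964, ∠ ≈ 39.52°
pole (1 + j33·0.02) = 1 + j0.66 → |·| ≈ 1.1982, ∠ ≈ 33.42°
|G| = 1 · 16.53 / (33.015 · 1.2964 · 1.1982) ≈ 0.32232
Gain = 20 log₁₀(0.32232) ≈ -9.83 dB
∠G = (86.53°) − (88.26° + 39.52° + 33.42°) = -74.67°

-9.8 dB, -74.7°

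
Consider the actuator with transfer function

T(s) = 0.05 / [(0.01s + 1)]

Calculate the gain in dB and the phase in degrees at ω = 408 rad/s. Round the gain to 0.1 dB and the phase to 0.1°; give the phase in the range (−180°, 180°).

-38.5 dB, -76.2°

At ω = 408 rad/s:
pole (1 + j408·0.01) = 1 + j4.08 → |·| ≈ 4.2008, ∠ ≈ 76.23°
|T| = 0.05 · 1 / (4.2008) ≈ 0.011902
Gain = 20 log₁₀(0.011902) ≈ -38.49 dB
∠T = (0°) − (76.23°) = -76.23°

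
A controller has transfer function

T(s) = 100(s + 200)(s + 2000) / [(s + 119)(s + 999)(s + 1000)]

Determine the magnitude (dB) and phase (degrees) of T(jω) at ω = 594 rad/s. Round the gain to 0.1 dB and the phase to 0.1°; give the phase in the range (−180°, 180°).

-15.9 dB, -52.2°

At s = jω = j594:
zero (s+200): 200 + j594 → |·| = √(200²+594²) = √392836 ≈ 626.77, ∠ = arctan(594/200) ≈ 71.39°
zero (s+2000): 2000 + j594 → |·| = √(2000²+594²) = √4352836 ≈ 2086.3, ∠ = arctan(594/2000) ≈ 16.54°
pole (s+119): 119 + j594 → |·| = √(119²+594²) = √366997 ≈ 605.8, ∠ = arctan(594/119) ≈ 78.67°
pole (s+999): 999 + j594 → |·| = √(999²+594²) = √1350837 ≈ 1162.3, ∠ = arctan(594/999) ≈ 30.74°
pole (s+1000): 1000 + j594 → |·| = √(1000²+594²) = √1352836 ≈ 1163.1, ∠ = arctan(594/1000) ≈ 30.71°
|T| = 100 · 1.3076e+06 / 8.1896e+08 ≈ 0.15967
Gain = 20 log₁₀(0.15967) ≈ -15.94 dB
∠T = 87.93° − 140.12° = -52.19°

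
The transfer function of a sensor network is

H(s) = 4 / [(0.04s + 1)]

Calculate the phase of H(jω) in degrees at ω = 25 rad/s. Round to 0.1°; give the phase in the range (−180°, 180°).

-45.0°

At ω = 25 rad/s:
pole (1 + j25·0.04) = 1 + j1 → |·| ≈ 1.4142, ∠ ≈ 45.00°
∠H = (0°) − (45.00°) = -45.00°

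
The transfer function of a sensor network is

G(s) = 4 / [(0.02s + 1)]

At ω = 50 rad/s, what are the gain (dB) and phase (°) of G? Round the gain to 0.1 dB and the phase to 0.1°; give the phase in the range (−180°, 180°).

At ω = 50 rad/s:
pole (1 + j50·0.02) = 1 + j1 → |·| ≈ 1.4142, ∠ ≈ 45.00°
|G| = 4 · 1 / (1.4142) ≈ 2.8285
Gain = 20 log₁₀(2.8285) ≈ 9.03 dB
∠G = (0°) − (45.00°) = -45.00°

9.0 dB, -45.0°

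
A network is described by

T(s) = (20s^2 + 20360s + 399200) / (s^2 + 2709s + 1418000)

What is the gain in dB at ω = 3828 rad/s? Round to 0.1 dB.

Substitute s = j3828:
Numerator: 20(j3828)^2 + 20360(j3828) + 399200 = -292672480 + j77938080
Denominator: (j3828)^2 + 2709(j3828) + 1418000 = -13235584 + j10370052
|N| = √(292672480² + 77938080²) ≈ 3.0287e+08, ∠N ≈ 165.09°
|D| = √(13235584² + 10370052²) ≈ 1.6814e+07, ∠D ≈ 141.92°
|T| = 3.0287e+08 / 1.6814e+07 ≈ 18.013
Gain = 20 log₁₀(18.013) ≈ 25.11 dB

25.1 dB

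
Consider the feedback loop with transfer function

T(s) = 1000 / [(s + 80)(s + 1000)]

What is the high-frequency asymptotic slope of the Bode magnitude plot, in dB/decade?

-40 dB/decade

Each pole contributes −20 dB/decade at high frequency; each zero contributes +20 dB/decade.
Net: 0 zero(s) − 2 pole(s) → -40 dB/decade.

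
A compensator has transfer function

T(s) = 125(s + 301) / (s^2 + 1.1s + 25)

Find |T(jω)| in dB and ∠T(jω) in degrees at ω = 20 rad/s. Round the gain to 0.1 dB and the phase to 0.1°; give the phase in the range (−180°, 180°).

40.0 dB, -172.8°

At s = jω = j20:
zero (s+301): 301 + j20 → |·| = √(301²+20²) = √91001 ≈ 301.66, ∠ = arctan(20/301) ≈ 3.80°
quadratic: (j20)² + 1.1·j20 + 25 = -375 + j22 → |·| ≈ 375.64, ∠ ≈ 176.64°
|T| = 125 · 301.66 / 375.64 ≈ 100.38
Gain = 20 log₁₀(100.38) ≈ 40.03 dB
∠T = 3.80° − 176.64° = -172.84°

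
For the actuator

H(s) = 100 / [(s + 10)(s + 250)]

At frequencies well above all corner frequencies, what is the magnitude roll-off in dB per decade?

-40 dB/decade

Each pole contributes −20 dB/decade at high frequency; each zero contributes +20 dB/decade.
Net: 0 zero(s) − 2 pole(s) → -40 dB/decade.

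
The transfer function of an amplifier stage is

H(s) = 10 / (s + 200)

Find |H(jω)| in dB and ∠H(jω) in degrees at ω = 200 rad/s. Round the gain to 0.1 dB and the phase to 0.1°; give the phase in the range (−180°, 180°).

-29.0 dB, -45.0°

At s = jω = j200:
pole (s+200): 200 + j200 → |·| = √(200²+200²) = √80000 ≈ 282.84, ∠ = arctan(200/200) ≈ 45.00°
|H| = 10 / 282.84 ≈ 0.035356
Gain = 20 log₁₀(0.035356) ≈ -29.03 dB
∠H = 0.00° − 45.00° = -45.00°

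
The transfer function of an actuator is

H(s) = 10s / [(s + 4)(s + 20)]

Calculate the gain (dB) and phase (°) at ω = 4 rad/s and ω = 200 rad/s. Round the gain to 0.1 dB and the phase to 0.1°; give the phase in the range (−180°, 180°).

ω = 4: -9.2 dB, 33.7°; ω = 200: -26.1 dB, -83.1°

At s = jω = j4:
zero at origin: s = j4 → |·| = 4, ∠ = 90.00°
pole (s+4): 4 + j4 → |·| = √(4²+4²) = √32 ≈ 5.6569, ∠ = arctan(4/4) ≈ 45.00°
pole (s+20): 20 + j4 → |·| = √(20²+4²) = √416 ≈ 20.396, ∠ = arctan(4/20) ≈ 11.31°
|H| = 10 · 4 / 115.38 ≈ 0.34668
Gain = 20 log₁₀(0.34668) ≈ -9.20 dB
∠H = 90.00° − 56.31° = 33.69°

At s = jω = j200:
zero at origin: s = j200 → |·| = 200, ∠ = 90.00°
pole (s+4): 4 + j200 → |·| = √(4²+200²) = √40016 ≈ 200.04, ∠ = arctan(200/4) ≈ 88.85°
pole (s+20): 20 + j200 → |·| = √(20²+200²) = √40400 ≈ 201, ∠ = arctan(200/20) ≈ 84.29°
|H| = 10 · 200 / 40208 ≈ 0.049741
Gain = 20 log₁₀(0.049741) ≈ -26.07 dB
∠H = 90.00° − 173.14° = -83.14°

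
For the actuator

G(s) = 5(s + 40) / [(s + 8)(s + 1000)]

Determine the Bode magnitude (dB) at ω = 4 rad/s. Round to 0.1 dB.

At s = jω = j4:
zero (s+40): 40 + j4 → |·| = √(40²+4²) = √1616 ≈ 40.2, ∠ = arctan(4/40) ≈ 5.71°
pole (s+8): 8 + j4 → |·| = √(8²+4²) = √80 ≈ 8.9443, ∠ = arctan(4/8) ≈ 26.57°
pole (s+1000): 1000 + j4 → |·| = √(1000²+4²) = √1000016 ≈ 1000, ∠ = arctan(4/1000) ≈ 0.23°
|G| = 5 · 40.2 / 8944.3 ≈ 0.022472
Gain = 20 log₁₀(0.022472) ≈ -32.97 dB

-33.0 dB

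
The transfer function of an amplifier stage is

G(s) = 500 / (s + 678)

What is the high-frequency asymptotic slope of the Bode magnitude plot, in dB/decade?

Each pole contributes −20 dB/decade at high frequency; each zero contributes +20 dB/decade.
Net: 0 zero(s) − 1 pole(s) → -20 dB/decade.

-20 dB/decade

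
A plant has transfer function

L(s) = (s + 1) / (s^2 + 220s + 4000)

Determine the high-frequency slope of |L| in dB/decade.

-20 dB/decade

Each pole contributes −20 dB/decade at high frequency; each zero contributes +20 dB/decade.
Net: 1 zero(s) − 2 pole(s) → -20 dB/decade.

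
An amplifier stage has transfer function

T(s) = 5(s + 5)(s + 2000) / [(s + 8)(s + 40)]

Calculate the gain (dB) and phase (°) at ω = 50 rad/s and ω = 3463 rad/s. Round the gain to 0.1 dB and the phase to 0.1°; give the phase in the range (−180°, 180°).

ω = 50: 43.8 dB, -46.5°; ω = 3463: 15.2 dB, -29.3°

At s = jω = j50:
zero (s+5): 5 + j50 → |·| = √(5²+50²) = √2525 ≈ 50.249, ∠ = arctan(50/5) ≈ 84.29°
zero (s+2000): 2000 + j50 → |·| = √(2000²+50²) = √4002500 ≈ 2000.6, ∠ = arctan(50/2000) ≈ 1.43°
pole (s+8): 8 + j50 → |·| = √(8²+50²) = √2564 ≈ 50.636, ∠ = arctan(50/8) ≈ 80.91°
pole (s+40): 40 + j50 → |·| = √(40²+50²) = √4100 ≈ 64.031, ∠ = arctan(50/40) ≈ 51.34°
|T| = 5 · 1.0053e+05 / 3242.3 ≈ 155.03
Gain = 20 log₁₀(155.03) ≈ 43.81 dB
∠T = 85.72° − 132.25° = -46.53°

At s = jω = j3463:
zero (s+5): 5 + j3463 → |·| = √(5²+3463²) = √11992394 ≈ 3463, ∠ = arctan(3463/5) ≈ 89.92°
zero (s+2000): 2000 + j3463 → |·| = √(2000²+3463²) = √15992369 ≈ 3999, ∠ = arctan(3463/2000) ≈ 59.99°
pole (s+8): 8 + j3463 → |·| = √(8²+3463²) = √11992433 ≈ 3463, ∠ = arctan(3463/8) ≈ 89.87°
pole (s+40): 40 + j3463 → |·| = √(40²+3463²) = √11993969 ≈ 3463.2, ∠ = arctan(3463/40) ≈ 89.34°
|T| = 5 · 1.3849e+07 / 1.1993e+07 ≈ 5.7738
Gain = 20 log₁₀(5.7738) ≈ 15.23 dB
∠T = 149.91° − 179.21° = -29.30°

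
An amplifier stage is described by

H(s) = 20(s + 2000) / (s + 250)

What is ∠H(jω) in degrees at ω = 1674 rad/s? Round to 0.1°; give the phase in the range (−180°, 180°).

At s = jω = j1674:
zero (s+2000): 2000 + j1674 → |·| = √(2000²+1674²) = √6802276 ≈ 2608.1, ∠ = arctan(1674/2000) ≈ 39.93°
pole (s+250): 250 + j1674 → |·| = √(250²+1674²) = √2864776 ≈ 1692.6, ∠ = arctan(1674/250) ≈ 81.51°
∠H = 39.93° − 81.51° = -41.58°

-41.6°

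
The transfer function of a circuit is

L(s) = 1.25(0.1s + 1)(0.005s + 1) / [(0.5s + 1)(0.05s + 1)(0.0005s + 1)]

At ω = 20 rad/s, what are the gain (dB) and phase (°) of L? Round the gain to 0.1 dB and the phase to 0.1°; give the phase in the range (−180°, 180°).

At ω = 20 rad/s:
zero (1 + j20·0.1) = 1 + j2 → |·| ≈ 2.2361, ∠ ≈ 63.43°
zero (1 + j20·0.005) = 1 + j0.1 → |·| ≈ 1.005, ∠ ≈ 5.71°
pole (1 + j20·0.5) = 1 + j10 → |·| ≈ 10.05, ∠ ≈ 84.29°
pole (1 + j20·0.05) = 1 + j1 → |·| ≈ 1.4142, ∠ ≈ 45.00°
pole (1 + j20·0.0005) = 1 + j0.01 → |·| ≈ 1, ∠ ≈ 0.57°
|L| = 1.25 · 2.2361 · 1.005 / (10.05 · 1.4142 · 1) ≈ 0.19765
Gain = 20 log₁₀(0.19765) ≈ -14.08 dB
∠L = (63.43° + 5.71°) − (84.29° + 45.00° + 0.57°) = -60.72°

-14.1 dB, -60.7°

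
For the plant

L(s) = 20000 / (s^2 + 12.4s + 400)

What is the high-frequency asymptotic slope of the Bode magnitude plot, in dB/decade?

-40 dB/decade

Each pole contributes −20 dB/decade at high frequency; each zero contributes +20 dB/decade.
Net: 0 zero(s) − 2 pole(s) → -40 dB/decade.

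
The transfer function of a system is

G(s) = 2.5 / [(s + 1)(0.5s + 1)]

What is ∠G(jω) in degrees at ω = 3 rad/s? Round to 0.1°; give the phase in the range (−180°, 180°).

At ω = 3 rad/s:
pole (1 + j3·1) = 1 + j3 → |·| ≈ 3.1623, ∠ ≈ 71.57°
pole (1 + j3·0.5) = 1 + j1.5 → |·| ≈ 1.8028, ∠ ≈ 56.31°
∠G = (0°) − (71.57° + 56.31°) = -127.88°

-127.9°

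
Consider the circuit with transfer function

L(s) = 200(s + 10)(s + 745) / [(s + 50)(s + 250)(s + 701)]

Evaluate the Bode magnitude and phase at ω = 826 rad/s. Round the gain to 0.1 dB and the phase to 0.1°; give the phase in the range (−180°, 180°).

-12.5 dB, -72.1°

At s = jω = j826:
zero (s+10): 10 + j826 → |·| = √(10²+826²) = √682376 ≈ 826.06, ∠ = arctan(826/10) ≈ 89.31°
zero (s+745): 745 + j826 → |·| = √(745²+826²) = √1237301 ≈ 1112.3, ∠ = arctan(826/745) ≈ 47.95°
pole (s+50): 50 + j826 → |·| = √(50²+826²) = √684776 ≈ 827.51, ∠ = arctan(826/50) ≈ 86.54°
pole (s+250): 250 + j826 → |·| = √(250²+826²) = √744776 ≈ 863, ∠ = arctan(826/250) ≈ 73.16°
pole (s+701): 701 + j826 → |·| = √(701²+826²) = √1173677 ≈ 1083.4, ∠ = arctan(826/701) ≈ 49.68°
|L| = 200 · 9.1883e+05 / 7.737e+08 ≈ 0.23752
Gain = 20 log₁₀(0.23752) ≈ -12.49 dB
∠L = 137.26° − 209.38° = -72.12°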